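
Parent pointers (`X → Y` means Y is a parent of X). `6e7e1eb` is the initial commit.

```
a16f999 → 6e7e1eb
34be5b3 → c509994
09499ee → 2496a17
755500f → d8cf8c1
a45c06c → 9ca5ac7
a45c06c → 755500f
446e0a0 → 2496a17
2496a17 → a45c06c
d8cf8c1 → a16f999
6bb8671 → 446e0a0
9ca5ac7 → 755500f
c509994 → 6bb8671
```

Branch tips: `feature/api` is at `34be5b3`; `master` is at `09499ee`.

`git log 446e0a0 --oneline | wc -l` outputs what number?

Walking parent pointers from 446e0a0: reachable set = {2496a17, 446e0a0, 6e7e1eb, 755500f, 9ca5ac7, a16f999, a45c06c, d8cf8c1}.
That is 8 commits.

8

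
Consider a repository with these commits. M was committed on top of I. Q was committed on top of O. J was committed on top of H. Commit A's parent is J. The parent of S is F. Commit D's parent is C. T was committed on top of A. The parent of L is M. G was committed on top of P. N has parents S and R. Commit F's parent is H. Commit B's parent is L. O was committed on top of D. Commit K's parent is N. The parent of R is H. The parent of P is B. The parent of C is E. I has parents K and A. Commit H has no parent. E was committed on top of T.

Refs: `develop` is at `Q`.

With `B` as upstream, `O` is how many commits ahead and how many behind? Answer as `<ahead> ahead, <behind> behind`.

5 ahead, 9 behind

Reachable from O: {A, C, D, E, H, J, O, T}.
Reachable from B: {A, B, F, H, I, J, K, L, M, N, R, S}.
Only in O's history (ahead): {C, D, E, O, T} — 5.
Only in B's history (behind): {B, F, I, K, L, M, N, R, S} — 9.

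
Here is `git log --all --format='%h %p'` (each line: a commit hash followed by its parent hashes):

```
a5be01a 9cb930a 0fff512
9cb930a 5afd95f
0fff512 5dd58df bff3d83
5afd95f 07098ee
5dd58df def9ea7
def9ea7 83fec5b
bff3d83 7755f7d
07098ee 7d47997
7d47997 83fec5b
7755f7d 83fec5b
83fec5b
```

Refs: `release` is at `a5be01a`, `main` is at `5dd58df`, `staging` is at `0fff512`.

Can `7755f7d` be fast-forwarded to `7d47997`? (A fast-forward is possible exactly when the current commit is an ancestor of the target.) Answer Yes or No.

No

A fast-forward from 7755f7d to 7d47997 is possible iff 7755f7d is an ancestor of 7d47997.
Ancestors of 7d47997: {7d47997, 83fec5b}.
7755f7d is not among them, so fast-forward is not possible.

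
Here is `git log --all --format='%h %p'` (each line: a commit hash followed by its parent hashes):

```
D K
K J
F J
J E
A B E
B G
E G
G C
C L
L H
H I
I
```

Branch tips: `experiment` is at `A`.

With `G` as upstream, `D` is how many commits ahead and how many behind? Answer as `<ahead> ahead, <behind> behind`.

Reachable from D: {C, D, E, G, H, I, J, K, L}.
Reachable from G: {C, G, H, I, L}.
Only in D's history (ahead): {D, E, J, K} — 4.
Only in G's history (behind): {} — 0.

4 ahead, 0 behind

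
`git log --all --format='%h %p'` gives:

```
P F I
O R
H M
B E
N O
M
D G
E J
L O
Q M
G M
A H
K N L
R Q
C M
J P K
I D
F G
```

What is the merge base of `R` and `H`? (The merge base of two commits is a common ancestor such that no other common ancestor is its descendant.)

M

Ancestors of R: {M, Q, R}.
Ancestors of H: {H, M}.
Common ancestors: {M}.
The only common ancestor is M, so it is the merge base.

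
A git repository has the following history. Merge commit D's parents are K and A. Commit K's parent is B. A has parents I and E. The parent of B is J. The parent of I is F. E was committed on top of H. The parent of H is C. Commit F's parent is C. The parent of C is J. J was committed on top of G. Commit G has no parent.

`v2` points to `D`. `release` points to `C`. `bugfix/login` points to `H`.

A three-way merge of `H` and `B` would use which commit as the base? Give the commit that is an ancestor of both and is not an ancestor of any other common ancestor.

Ancestors of H: {C, G, H, J}.
Ancestors of B: {B, G, J}.
Common ancestors: {G, J}.
Among these, J is not an ancestor of any other common ancestor — it is the merge base.

J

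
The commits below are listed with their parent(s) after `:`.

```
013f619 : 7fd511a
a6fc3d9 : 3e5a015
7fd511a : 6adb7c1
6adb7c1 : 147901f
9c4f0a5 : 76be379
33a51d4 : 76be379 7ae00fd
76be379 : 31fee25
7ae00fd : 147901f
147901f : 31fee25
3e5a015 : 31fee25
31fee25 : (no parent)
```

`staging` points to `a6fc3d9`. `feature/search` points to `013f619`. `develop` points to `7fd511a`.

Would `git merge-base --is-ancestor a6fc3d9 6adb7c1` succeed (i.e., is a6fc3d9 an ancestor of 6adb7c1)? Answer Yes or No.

Ancestors of 6adb7c1: {147901f, 31fee25, 6adb7c1}.
a6fc3d9 is not in that set, so it is not an ancestor of 6adb7c1.

No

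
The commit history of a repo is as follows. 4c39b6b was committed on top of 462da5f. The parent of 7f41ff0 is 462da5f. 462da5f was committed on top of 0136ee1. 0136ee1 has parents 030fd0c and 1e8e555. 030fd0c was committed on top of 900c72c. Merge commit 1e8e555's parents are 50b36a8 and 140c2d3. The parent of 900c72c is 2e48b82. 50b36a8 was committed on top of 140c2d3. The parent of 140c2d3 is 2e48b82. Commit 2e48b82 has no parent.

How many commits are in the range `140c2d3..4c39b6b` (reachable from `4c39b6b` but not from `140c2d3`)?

7

Reachable from 4c39b6b: {0136ee1, 030fd0c, 140c2d3, 1e8e555, 2e48b82, 462da5f, 4c39b6b, 50b36a8, 900c72c}.
Reachable from 140c2d3: {140c2d3, 2e48b82}.
In 4c39b6b's history but not 140c2d3's: {0136ee1, 030fd0c, 1e8e555, 462da5f, 4c39b6b, 50b36a8, 900c72c} — 7 commits.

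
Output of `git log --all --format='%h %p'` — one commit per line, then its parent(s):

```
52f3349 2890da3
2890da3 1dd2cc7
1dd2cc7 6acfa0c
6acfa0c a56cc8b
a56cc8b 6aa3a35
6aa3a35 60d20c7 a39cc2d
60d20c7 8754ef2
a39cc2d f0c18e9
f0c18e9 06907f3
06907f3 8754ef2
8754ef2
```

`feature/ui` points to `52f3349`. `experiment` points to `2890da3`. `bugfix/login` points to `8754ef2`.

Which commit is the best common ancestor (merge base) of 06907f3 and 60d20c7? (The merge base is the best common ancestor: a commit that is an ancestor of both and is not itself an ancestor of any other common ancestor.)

8754ef2

Ancestors of 06907f3: {06907f3, 8754ef2}.
Ancestors of 60d20c7: {60d20c7, 8754ef2}.
Common ancestors: {8754ef2}.
The only common ancestor is 8754ef2, so it is the merge base.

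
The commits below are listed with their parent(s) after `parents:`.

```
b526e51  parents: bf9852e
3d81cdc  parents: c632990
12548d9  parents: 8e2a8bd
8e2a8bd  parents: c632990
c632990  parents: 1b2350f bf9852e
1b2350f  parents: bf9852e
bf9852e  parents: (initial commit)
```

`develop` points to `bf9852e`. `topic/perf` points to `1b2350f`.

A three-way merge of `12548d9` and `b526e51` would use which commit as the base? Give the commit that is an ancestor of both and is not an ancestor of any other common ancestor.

Ancestors of 12548d9: {12548d9, 1b2350f, 8e2a8bd, bf9852e, c632990}.
Ancestors of b526e51: {b526e51, bf9852e}.
Common ancestors: {bf9852e}.
The only common ancestor is bf9852e, so it is the merge base.

bf9852e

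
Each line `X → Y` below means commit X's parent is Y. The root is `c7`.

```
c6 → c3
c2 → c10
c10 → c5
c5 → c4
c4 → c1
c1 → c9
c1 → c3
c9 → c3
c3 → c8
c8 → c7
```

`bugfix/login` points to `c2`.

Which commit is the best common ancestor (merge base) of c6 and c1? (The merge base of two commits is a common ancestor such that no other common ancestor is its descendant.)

c3

Ancestors of c6: {c3, c6, c7, c8}.
Ancestors of c1: {c1, c3, c7, c8, c9}.
Common ancestors: {c3, c7, c8}.
Among these, c3 is not an ancestor of any other common ancestor — it is the merge base.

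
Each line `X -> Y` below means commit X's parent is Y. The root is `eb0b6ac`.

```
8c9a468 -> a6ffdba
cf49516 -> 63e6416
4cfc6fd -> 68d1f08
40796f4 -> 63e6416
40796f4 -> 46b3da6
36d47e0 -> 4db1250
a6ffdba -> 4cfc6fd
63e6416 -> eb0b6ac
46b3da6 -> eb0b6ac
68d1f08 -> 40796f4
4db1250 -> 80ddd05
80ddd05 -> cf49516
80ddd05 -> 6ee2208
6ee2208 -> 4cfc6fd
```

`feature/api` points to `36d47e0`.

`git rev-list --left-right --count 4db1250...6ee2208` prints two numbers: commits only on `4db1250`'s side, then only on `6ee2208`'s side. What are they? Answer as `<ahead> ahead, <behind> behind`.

3 ahead, 0 behind

Reachable from 4db1250: {40796f4, 46b3da6, 4cfc6fd, 4db1250, 63e6416, 68d1f08, 6ee2208, 80ddd05, cf49516, eb0b6ac}.
Reachable from 6ee2208: {40796f4, 46b3da6, 4cfc6fd, 63e6416, 68d1f08, 6ee2208, eb0b6ac}.
Only in 4db1250's history (ahead): {4db1250, 80ddd05, cf49516} — 3.
Only in 6ee2208's history (behind): {} — 0.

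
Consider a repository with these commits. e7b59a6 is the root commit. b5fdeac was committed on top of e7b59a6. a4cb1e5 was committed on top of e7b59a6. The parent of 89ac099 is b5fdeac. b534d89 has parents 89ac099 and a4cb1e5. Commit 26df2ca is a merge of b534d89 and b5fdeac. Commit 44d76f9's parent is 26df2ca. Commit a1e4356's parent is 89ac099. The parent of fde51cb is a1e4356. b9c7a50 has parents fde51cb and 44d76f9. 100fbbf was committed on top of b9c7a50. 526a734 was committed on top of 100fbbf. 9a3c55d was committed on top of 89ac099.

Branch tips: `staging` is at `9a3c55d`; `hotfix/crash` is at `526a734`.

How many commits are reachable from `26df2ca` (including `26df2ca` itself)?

Walking parent pointers from 26df2ca: reachable set = {26df2ca, 89ac099, a4cb1e5, b534d89, b5fdeac, e7b59a6}.
That is 6 commits.

6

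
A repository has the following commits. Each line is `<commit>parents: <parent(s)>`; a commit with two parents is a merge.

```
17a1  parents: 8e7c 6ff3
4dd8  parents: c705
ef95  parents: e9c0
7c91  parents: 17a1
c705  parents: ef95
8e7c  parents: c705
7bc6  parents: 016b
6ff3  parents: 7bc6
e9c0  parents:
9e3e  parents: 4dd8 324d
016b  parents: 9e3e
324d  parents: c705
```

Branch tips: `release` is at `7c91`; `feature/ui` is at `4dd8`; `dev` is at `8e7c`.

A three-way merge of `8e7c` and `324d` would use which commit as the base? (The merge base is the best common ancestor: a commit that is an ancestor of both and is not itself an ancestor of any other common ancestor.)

c705

Ancestors of 8e7c: {8e7c, c705, e9c0, ef95}.
Ancestors of 324d: {324d, c705, e9c0, ef95}.
Common ancestors: {c705, e9c0, ef95}.
Among these, c705 is not an ancestor of any other common ancestor — it is the merge base.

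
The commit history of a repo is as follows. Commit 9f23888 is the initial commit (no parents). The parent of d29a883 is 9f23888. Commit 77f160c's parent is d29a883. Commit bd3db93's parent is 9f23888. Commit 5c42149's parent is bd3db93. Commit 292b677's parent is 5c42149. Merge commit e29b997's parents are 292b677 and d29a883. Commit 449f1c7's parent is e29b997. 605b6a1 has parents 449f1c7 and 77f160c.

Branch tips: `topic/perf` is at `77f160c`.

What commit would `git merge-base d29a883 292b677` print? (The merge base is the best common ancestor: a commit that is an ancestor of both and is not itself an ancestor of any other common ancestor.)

9f23888

Ancestors of d29a883: {9f23888, d29a883}.
Ancestors of 292b677: {292b677, 5c42149, 9f23888, bd3db93}.
Common ancestors: {9f23888}.
The only common ancestor is 9f23888, so it is the merge base.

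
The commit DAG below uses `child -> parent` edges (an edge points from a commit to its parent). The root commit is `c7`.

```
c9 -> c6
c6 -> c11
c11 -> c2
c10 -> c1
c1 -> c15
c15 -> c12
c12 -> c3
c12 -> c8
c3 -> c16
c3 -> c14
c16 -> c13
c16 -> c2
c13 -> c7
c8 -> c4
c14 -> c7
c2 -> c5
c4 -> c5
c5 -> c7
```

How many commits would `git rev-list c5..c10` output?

Reachable from c10: {c1, c10, c12, c13, c14, c15, c16, c2, c3, c4, c5, c7, c8}.
Reachable from c5: {c5, c7}.
In c10's history but not c5's: {c1, c10, c12, c13, c14, c15, c16, c2, c3, c4, c8} — 11 commits.

11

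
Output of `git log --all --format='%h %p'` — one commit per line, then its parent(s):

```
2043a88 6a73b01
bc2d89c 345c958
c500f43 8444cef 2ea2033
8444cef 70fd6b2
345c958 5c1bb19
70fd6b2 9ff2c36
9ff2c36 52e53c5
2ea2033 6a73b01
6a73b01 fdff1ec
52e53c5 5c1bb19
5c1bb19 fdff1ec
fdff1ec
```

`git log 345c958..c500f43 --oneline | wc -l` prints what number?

Reachable from c500f43: {2ea2033, 52e53c5, 5c1bb19, 6a73b01, 70fd6b2, 8444cef, 9ff2c36, c500f43, fdff1ec}.
Reachable from 345c958: {345c958, 5c1bb19, fdff1ec}.
In c500f43's history but not 345c958's: {2ea2033, 52e53c5, 6a73b01, 70fd6b2, 8444cef, 9ff2c36, c500f43} — 7 commits.

7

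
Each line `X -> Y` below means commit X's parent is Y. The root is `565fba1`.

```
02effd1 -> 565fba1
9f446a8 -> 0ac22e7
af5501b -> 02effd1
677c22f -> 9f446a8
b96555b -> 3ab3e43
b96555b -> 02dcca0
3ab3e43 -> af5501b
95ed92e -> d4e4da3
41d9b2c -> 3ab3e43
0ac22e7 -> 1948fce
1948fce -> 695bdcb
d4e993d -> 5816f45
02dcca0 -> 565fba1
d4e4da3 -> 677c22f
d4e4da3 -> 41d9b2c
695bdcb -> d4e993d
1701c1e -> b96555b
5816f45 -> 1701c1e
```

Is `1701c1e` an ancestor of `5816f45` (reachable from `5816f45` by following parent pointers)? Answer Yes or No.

Ancestors of 5816f45 (commits reachable by following parents): {02dcca0, 02effd1, 1701c1e, 3ab3e43, 565fba1, 5816f45, af5501b, b96555b}.
1701c1e is in that set, so it is an ancestor of 5816f45.

Yes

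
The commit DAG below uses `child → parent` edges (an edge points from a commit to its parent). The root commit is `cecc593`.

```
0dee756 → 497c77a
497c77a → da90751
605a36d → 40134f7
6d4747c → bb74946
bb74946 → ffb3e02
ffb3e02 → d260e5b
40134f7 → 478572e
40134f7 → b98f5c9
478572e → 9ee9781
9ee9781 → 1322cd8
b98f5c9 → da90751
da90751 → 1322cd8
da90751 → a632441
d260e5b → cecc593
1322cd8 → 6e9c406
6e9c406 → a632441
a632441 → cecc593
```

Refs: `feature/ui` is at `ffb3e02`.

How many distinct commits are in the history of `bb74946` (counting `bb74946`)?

Walking parent pointers from bb74946: reachable set = {bb74946, cecc593, d260e5b, ffb3e02}.
That is 4 commits.

4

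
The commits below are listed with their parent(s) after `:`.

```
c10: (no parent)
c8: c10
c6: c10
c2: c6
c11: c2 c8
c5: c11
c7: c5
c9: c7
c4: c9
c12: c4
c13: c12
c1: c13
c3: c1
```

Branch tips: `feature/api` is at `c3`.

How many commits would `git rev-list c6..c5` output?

Reachable from c5: {c10, c11, c2, c5, c6, c8}.
Reachable from c6: {c10, c6}.
In c5's history but not c6's: {c11, c2, c5, c8} — 4 commits.

4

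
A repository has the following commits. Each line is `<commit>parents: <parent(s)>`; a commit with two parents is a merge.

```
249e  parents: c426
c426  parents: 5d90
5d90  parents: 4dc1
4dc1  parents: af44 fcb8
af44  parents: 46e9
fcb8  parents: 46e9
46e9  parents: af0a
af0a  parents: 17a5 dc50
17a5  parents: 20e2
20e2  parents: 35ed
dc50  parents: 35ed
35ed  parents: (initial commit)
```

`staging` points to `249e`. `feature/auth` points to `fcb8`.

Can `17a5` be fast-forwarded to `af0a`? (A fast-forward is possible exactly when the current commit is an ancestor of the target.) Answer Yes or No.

A fast-forward from 17a5 to af0a is possible iff 17a5 is an ancestor of af0a.
Ancestors of af0a: {17a5, 20e2, 35ed, af0a, dc50}.
17a5 is among them, so fast-forward is possible.

Yes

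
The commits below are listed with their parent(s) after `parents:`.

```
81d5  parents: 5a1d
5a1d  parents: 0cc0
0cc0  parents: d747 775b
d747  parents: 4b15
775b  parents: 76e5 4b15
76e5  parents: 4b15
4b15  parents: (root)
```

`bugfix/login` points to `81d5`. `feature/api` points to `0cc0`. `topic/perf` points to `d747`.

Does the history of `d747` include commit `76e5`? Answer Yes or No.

Ancestors of d747: {4b15, d747}.
76e5 is not in that set, so it is not an ancestor of d747.

No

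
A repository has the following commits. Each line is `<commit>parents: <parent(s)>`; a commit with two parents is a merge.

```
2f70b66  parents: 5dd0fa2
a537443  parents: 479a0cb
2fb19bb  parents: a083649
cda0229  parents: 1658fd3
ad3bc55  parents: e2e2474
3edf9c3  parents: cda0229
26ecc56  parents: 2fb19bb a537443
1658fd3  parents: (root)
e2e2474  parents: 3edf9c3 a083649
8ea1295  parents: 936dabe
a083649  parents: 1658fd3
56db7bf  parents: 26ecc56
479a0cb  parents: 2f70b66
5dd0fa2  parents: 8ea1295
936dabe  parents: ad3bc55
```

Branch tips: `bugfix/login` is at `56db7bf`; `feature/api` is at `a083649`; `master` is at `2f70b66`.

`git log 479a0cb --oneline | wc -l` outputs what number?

11

Walking parent pointers from 479a0cb: reachable set = {1658fd3, 2f70b66, 3edf9c3, 479a0cb, 5dd0fa2, 8ea1295, 936dabe, a083649, ad3bc55, cda0229, e2e2474}.
That is 11 commits.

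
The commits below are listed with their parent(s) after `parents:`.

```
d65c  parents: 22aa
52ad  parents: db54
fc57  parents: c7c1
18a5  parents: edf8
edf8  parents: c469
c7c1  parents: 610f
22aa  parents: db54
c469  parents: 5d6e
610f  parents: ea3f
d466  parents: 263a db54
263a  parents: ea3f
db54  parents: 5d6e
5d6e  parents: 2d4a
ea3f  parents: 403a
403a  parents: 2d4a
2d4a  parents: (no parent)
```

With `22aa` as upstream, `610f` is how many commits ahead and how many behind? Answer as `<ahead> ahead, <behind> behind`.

Reachable from 610f: {2d4a, 403a, 610f, ea3f}.
Reachable from 22aa: {22aa, 2d4a, 5d6e, db54}.
Only in 610f's history (ahead): {403a, 610f, ea3f} — 3.
Only in 22aa's history (behind): {22aa, 5d6e, db54} — 3.

3 ahead, 3 behind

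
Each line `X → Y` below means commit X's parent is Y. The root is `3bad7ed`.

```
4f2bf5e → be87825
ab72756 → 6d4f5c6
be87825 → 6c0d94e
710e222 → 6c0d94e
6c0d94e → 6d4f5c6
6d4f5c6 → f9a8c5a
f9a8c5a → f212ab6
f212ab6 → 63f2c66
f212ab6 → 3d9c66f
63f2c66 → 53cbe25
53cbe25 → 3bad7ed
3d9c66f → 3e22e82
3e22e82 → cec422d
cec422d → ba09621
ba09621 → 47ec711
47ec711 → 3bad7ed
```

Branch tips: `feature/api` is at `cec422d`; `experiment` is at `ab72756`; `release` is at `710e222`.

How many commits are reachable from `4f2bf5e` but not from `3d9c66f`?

Reachable from 4f2bf5e: {3bad7ed, 3d9c66f, 3e22e82, 47ec711, 4f2bf5e, 53cbe25, 63f2c66, 6c0d94e, 6d4f5c6, ba09621, be87825, cec422d, f212ab6, f9a8c5a}.
Reachable from 3d9c66f: {3bad7ed, 3d9c66f, 3e22e82, 47ec711, ba09621, cec422d}.
In 4f2bf5e's history but not 3d9c66f's: {4f2bf5e, 53cbe25, 63f2c66, 6c0d94e, 6d4f5c6, be87825, f212ab6, f9a8c5a} — 8 commits.

8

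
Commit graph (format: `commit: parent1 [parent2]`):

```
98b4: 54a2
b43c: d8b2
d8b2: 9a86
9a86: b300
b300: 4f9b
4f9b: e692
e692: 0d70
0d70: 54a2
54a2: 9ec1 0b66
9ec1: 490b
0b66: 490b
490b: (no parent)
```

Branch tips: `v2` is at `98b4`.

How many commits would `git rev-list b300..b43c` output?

3

Reachable from b43c: {0b66, 0d70, 490b, 4f9b, 54a2, 9a86, 9ec1, b300, b43c, d8b2, e692}.
Reachable from b300: {0b66, 0d70, 490b, 4f9b, 54a2, 9ec1, b300, e692}.
In b43c's history but not b300's: {9a86, b43c, d8b2} — 3 commits.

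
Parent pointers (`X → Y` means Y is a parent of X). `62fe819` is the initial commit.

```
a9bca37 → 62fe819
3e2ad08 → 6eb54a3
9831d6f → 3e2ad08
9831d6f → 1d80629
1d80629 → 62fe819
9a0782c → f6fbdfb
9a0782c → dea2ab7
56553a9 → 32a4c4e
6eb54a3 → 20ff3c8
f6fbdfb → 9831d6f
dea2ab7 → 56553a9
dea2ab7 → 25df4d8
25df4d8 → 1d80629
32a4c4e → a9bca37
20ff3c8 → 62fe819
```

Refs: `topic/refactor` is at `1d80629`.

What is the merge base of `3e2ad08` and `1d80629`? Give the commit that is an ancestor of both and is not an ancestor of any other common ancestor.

Ancestors of 3e2ad08: {20ff3c8, 3e2ad08, 62fe819, 6eb54a3}.
Ancestors of 1d80629: {1d80629, 62fe819}.
Common ancestors: {62fe819}.
The only common ancestor is 62fe819, so it is the merge base.

62fe819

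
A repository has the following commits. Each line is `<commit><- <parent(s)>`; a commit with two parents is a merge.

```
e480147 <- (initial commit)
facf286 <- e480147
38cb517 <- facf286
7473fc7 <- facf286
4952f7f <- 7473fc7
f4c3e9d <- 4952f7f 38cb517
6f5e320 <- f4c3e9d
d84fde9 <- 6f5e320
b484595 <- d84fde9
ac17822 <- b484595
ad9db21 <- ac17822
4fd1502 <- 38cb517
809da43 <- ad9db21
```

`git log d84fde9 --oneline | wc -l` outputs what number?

8

Walking parent pointers from d84fde9: reachable set = {38cb517, 4952f7f, 6f5e320, 7473fc7, d84fde9, e480147, f4c3e9d, facf286}.
That is 8 commits.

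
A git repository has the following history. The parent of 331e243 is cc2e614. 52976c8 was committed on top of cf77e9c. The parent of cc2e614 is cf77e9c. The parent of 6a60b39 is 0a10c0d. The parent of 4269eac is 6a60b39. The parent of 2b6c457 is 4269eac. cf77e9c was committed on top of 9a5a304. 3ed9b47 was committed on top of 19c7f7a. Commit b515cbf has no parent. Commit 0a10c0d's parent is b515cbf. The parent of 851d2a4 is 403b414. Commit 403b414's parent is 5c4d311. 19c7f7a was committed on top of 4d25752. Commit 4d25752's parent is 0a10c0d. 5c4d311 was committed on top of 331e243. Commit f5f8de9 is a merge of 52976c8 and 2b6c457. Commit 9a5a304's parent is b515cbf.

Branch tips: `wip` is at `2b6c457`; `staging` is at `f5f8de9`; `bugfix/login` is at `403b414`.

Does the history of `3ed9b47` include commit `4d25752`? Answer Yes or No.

Ancestors of 3ed9b47 (commits reachable by following parents): {0a10c0d, 19c7f7a, 3ed9b47, 4d25752, b515cbf}.
4d25752 is in that set, so it is an ancestor of 3ed9b47.

Yes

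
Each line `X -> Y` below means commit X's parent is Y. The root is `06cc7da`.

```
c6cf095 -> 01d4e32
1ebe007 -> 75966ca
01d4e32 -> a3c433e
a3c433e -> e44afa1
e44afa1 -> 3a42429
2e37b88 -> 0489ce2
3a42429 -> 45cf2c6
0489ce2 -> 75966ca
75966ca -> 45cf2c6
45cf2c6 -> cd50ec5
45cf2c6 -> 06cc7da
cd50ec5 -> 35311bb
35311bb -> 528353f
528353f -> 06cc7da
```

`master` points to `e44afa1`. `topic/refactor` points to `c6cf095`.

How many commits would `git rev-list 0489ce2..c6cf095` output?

Reachable from c6cf095: {01d4e32, 06cc7da, 35311bb, 3a42429, 45cf2c6, 528353f, a3c433e, c6cf095, cd50ec5, e44afa1}.
Reachable from 0489ce2: {0489ce2, 06cc7da, 35311bb, 45cf2c6, 528353f, 75966ca, cd50ec5}.
In c6cf095's history but not 0489ce2's: {01d4e32, 3a42429, a3c433e, c6cf095, e44afa1} — 5 commits.

5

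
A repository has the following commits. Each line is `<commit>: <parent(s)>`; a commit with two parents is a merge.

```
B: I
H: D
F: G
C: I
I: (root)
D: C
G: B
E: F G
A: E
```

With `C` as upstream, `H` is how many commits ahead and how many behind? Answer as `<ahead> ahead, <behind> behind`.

2 ahead, 0 behind

Reachable from H: {C, D, H, I}.
Reachable from C: {C, I}.
Only in H's history (ahead): {D, H} — 2.
Only in C's history (behind): {} — 0.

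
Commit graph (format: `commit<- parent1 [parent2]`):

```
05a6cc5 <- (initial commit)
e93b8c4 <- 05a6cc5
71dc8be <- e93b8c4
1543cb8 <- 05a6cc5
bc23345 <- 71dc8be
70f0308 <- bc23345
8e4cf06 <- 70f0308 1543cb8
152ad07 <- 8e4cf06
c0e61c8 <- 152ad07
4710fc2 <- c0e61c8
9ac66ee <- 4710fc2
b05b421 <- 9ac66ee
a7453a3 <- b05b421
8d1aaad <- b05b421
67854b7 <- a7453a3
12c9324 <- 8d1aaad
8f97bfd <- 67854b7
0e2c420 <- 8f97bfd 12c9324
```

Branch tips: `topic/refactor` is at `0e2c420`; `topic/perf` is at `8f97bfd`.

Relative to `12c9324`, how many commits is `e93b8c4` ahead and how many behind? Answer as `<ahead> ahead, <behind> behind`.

0 ahead, 12 behind

Reachable from e93b8c4: {05a6cc5, e93b8c4}.
Reachable from 12c9324: {05a6cc5, 12c9324, 152ad07, 1543cb8, 4710fc2, 70f0308, 71dc8be, 8d1aaad, 8e4cf06, 9ac66ee, b05b421, bc23345, c0e61c8, e93b8c4}.
Only in e93b8c4's history (ahead): {} — 0.
Only in 12c9324's history (behind): {12c9324, 152ad07, 1543cb8, 4710fc2, 70f0308, 71dc8be, 8d1aaad, 8e4cf06, 9ac66ee, b05b421, bc23345, c0e61c8} — 12.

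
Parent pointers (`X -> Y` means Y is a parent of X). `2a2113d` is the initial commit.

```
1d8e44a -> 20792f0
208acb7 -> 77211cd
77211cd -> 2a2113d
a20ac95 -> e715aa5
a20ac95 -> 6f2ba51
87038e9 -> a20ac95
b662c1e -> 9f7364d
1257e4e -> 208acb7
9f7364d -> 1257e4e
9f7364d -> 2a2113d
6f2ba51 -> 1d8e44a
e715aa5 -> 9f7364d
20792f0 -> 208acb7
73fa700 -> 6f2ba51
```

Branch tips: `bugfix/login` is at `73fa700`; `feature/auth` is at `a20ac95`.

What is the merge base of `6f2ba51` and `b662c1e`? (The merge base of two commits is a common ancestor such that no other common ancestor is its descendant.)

208acb7

Ancestors of 6f2ba51: {1d8e44a, 20792f0, 208acb7, 2a2113d, 6f2ba51, 77211cd}.
Ancestors of b662c1e: {1257e4e, 208acb7, 2a2113d, 77211cd, 9f7364d, b662c1e}.
Common ancestors: {208acb7, 2a2113d, 77211cd}.
Among these, 208acb7 is not an ancestor of any other common ancestor — it is the merge base.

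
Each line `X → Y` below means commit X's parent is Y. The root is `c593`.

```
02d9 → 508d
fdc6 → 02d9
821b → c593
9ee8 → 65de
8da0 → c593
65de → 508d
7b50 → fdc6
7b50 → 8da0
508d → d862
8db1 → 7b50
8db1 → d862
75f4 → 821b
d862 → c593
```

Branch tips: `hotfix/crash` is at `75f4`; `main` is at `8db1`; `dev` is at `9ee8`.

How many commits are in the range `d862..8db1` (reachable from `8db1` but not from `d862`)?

Reachable from 8db1: {02d9, 508d, 7b50, 8da0, 8db1, c593, d862, fdc6}.
Reachable from d862: {c593, d862}.
In 8db1's history but not d862's: {02d9, 508d, 7b50, 8da0, 8db1, fdc6} — 6 commits.

6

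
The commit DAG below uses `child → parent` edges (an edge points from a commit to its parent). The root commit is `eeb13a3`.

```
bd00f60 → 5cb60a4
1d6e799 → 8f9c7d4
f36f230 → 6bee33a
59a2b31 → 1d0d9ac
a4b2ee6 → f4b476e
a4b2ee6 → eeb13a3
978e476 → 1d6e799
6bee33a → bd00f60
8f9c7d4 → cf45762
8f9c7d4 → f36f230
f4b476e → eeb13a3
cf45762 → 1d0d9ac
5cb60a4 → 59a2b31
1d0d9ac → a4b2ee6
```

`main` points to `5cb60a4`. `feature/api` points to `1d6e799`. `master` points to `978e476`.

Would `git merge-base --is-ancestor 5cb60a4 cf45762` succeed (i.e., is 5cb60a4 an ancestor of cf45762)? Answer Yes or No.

Ancestors of cf45762: {1d0d9ac, a4b2ee6, cf45762, eeb13a3, f4b476e}.
5cb60a4 is not in that set, so it is not an ancestor of cf45762.

No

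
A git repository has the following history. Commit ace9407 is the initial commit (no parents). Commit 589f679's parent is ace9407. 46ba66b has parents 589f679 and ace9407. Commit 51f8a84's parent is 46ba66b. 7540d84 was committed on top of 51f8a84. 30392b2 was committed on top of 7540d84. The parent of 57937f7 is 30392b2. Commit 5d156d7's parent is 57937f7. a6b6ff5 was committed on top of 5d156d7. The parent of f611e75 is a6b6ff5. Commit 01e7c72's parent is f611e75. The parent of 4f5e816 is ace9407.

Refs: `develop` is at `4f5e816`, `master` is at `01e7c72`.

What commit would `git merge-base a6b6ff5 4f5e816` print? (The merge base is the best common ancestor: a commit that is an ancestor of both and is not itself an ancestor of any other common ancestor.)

ace9407

Ancestors of a6b6ff5: {30392b2, 46ba66b, 51f8a84, 57937f7, 589f679, 5d156d7, 7540d84, a6b6ff5, ace9407}.
Ancestors of 4f5e816: {4f5e816, ace9407}.
Common ancestors: {ace9407}.
The only common ancestor is ace9407, so it is the merge base.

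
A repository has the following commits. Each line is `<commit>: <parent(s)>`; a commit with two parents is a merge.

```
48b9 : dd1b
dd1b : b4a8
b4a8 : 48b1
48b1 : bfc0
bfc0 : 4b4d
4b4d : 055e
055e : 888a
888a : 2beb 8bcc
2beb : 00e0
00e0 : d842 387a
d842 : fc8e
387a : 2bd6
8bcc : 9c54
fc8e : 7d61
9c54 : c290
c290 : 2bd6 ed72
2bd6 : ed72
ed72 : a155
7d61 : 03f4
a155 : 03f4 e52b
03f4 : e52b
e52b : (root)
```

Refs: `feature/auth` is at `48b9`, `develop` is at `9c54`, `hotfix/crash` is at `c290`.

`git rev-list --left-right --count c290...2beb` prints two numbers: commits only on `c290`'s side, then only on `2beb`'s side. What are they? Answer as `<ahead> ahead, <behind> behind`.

1 ahead, 6 behind

Reachable from c290: {03f4, 2bd6, a155, c290, e52b, ed72}.
Reachable from 2beb: {00e0, 03f4, 2bd6, 2beb, 387a, 7d61, a155, d842, e52b, ed72, fc8e}.
Only in c290's history (ahead): {c290} — 1.
Only in 2beb's history (behind): {00e0, 2beb, 387a, 7d61, d842, fc8e} — 6.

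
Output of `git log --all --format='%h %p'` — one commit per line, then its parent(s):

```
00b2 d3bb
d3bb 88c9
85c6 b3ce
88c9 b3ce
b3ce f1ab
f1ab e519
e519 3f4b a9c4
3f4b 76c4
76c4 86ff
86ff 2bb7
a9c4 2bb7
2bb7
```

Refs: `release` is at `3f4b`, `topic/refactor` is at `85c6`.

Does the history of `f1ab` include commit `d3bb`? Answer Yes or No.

Ancestors of f1ab: {2bb7, 3f4b, 76c4, 86ff, a9c4, e519, f1ab}.
d3bb is not in that set, so it is not an ancestor of f1ab.

No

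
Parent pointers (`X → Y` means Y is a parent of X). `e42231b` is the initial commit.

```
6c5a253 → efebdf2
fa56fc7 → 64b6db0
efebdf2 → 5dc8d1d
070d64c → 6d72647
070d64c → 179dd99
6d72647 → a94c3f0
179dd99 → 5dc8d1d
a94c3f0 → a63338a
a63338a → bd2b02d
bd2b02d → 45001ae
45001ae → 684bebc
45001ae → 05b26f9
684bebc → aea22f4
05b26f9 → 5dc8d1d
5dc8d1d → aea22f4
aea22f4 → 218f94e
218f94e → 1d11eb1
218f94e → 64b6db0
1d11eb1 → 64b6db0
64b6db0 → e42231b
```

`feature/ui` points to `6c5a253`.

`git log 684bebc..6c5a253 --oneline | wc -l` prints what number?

Reachable from 6c5a253: {1d11eb1, 218f94e, 5dc8d1d, 64b6db0, 6c5a253, aea22f4, e42231b, efebdf2}.
Reachable from 684bebc: {1d11eb1, 218f94e, 64b6db0, 684bebc, aea22f4, e42231b}.
In 6c5a253's history but not 684bebc's: {5dc8d1d, 6c5a253, efebdf2} — 3 commits.

3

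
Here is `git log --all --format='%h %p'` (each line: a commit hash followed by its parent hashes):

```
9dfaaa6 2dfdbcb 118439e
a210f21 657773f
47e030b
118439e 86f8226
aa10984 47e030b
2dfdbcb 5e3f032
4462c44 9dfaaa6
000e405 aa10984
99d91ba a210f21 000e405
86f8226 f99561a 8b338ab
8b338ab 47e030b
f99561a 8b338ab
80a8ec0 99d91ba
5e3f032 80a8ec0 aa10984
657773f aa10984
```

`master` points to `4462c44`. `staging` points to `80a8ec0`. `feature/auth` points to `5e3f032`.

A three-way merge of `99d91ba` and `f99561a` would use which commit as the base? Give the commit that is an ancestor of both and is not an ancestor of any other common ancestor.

47e030b

Ancestors of 99d91ba: {000e405, 47e030b, 657773f, 99d91ba, a210f21, aa10984}.
Ancestors of f99561a: {47e030b, 8b338ab, f99561a}.
Common ancestors: {47e030b}.
The only common ancestor is 47e030b, so it is the merge base.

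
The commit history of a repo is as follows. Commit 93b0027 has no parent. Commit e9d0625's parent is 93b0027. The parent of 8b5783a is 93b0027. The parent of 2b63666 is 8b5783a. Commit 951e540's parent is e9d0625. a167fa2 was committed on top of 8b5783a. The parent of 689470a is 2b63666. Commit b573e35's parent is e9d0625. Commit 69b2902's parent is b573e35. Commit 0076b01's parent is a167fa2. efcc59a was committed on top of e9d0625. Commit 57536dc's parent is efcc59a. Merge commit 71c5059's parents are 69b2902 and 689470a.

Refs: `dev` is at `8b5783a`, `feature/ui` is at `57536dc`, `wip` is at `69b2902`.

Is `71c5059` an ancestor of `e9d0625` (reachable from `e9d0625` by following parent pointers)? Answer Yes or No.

Ancestors of e9d0625: {93b0027, e9d0625}.
71c5059 is not in that set, so it is not an ancestor of e9d0625.

No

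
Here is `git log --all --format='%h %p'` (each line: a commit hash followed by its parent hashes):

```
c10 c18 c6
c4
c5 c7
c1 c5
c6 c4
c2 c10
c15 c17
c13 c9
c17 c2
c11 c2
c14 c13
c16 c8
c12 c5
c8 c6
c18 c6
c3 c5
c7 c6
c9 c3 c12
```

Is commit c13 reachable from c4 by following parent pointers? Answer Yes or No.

Ancestors of c4: {c4}.
c13 is not in that set, so it is not an ancestor of c4.

No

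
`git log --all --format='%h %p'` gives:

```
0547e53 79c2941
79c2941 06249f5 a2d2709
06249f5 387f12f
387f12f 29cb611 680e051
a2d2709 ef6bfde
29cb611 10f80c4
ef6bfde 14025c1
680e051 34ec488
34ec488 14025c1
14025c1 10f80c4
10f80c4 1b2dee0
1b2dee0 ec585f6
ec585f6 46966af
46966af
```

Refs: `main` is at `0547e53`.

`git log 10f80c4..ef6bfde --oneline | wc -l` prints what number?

2

Reachable from ef6bfde: {10f80c4, 14025c1, 1b2dee0, 46966af, ec585f6, ef6bfde}.
Reachable from 10f80c4: {10f80c4, 1b2dee0, 46966af, ec585f6}.
In ef6bfde's history but not 10f80c4's: {14025c1, ef6bfde} — 2 commits.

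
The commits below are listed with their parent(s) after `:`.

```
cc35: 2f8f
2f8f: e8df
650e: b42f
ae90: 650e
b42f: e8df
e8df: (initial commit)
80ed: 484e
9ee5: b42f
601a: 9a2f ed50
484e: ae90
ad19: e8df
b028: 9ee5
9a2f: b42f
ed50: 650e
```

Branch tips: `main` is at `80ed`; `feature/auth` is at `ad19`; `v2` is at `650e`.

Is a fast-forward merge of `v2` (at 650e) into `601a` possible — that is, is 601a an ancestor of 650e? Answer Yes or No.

A fast-forward from 601a to 650e is possible iff 601a is an ancestor of 650e.
Ancestors of 650e: {650e, b42f, e8df}.
601a is not among them, so fast-forward is not possible.

No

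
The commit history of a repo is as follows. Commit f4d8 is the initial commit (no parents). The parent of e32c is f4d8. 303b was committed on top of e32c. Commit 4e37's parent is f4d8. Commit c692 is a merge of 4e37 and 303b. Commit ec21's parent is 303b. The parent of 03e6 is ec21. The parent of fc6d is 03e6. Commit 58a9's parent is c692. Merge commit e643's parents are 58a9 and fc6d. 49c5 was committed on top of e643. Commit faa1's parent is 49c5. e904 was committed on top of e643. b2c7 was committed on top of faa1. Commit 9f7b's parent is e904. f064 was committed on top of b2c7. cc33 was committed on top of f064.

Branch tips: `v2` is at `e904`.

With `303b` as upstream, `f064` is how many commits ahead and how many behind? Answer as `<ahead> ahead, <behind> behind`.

11 ahead, 0 behind

Reachable from f064: {03e6, 303b, 49c5, 4e37, 58a9, b2c7, c692, e32c, e643, ec21, f064, f4d8, faa1, fc6d}.
Reachable from 303b: {303b, e32c, f4d8}.
Only in f064's history (ahead): {03e6, 49c5, 4e37, 58a9, b2c7, c692, e643, ec21, f064, faa1, fc6d} — 11.
Only in 303b's history (behind): {} — 0.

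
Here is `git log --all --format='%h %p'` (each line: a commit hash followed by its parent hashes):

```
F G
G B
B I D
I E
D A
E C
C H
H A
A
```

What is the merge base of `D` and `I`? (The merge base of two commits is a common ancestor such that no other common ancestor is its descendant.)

A

Ancestors of D: {A, D}.
Ancestors of I: {A, C, E, H, I}.
Common ancestors: {A}.
The only common ancestor is A, so it is the merge base.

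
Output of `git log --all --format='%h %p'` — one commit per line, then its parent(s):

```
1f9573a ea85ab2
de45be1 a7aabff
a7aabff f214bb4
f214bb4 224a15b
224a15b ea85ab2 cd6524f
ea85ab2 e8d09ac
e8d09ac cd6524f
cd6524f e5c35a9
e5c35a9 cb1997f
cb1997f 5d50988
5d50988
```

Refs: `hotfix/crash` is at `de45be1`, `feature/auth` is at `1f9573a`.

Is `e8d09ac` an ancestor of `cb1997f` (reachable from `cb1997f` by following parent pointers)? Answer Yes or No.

Ancestors of cb1997f: {5d50988, cb1997f}.
e8d09ac is not in that set, so it is not an ancestor of cb1997f.

No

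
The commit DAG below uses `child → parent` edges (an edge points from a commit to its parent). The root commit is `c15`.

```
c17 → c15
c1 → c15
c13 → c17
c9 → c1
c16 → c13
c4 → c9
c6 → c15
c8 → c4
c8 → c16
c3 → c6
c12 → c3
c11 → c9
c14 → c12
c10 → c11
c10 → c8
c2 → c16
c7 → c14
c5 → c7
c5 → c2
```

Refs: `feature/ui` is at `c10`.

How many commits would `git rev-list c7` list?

6

Walking parent pointers from c7: reachable set = {c12, c14, c15, c3, c6, c7}.
That is 6 commits.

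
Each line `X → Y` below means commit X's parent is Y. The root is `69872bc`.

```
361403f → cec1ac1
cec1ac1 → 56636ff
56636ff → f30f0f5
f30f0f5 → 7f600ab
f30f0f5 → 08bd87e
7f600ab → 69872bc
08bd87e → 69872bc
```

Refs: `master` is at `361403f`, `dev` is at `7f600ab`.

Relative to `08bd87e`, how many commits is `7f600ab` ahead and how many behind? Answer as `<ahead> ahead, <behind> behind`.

Reachable from 7f600ab: {69872bc, 7f600ab}.
Reachable from 08bd87e: {08bd87e, 69872bc}.
Only in 7f600ab's history (ahead): {7f600ab} — 1.
Only in 08bd87e's history (behind): {08bd87e} — 1.

1 ahead, 1 behind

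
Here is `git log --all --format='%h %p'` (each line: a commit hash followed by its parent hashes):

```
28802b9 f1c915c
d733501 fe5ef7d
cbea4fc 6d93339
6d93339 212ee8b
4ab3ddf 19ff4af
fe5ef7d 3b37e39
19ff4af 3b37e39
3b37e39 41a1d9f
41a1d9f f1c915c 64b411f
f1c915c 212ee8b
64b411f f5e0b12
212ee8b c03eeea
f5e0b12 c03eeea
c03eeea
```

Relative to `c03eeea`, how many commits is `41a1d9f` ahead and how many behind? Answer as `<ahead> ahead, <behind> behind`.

5 ahead, 0 behind

Reachable from 41a1d9f: {212ee8b, 41a1d9f, 64b411f, c03eeea, f1c915c, f5e0b12}.
Reachable from c03eeea: {c03eeea}.
Only in 41a1d9f's history (ahead): {212ee8b, 41a1d9f, 64b411f, f1c915c, f5e0b12} — 5.
Only in c03eeea's history (behind): {} — 0.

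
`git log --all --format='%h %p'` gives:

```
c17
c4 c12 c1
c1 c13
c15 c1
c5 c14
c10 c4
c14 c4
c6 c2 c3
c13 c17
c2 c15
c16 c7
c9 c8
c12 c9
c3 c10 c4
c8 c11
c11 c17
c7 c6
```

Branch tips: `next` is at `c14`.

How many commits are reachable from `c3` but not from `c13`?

Reachable from c3: {c1, c10, c11, c12, c13, c17, c3, c4, c8, c9}.
Reachable from c13: {c13, c17}.
In c3's history but not c13's: {c1, c10, c11, c12, c3, c4, c8, c9} — 8 commits.

8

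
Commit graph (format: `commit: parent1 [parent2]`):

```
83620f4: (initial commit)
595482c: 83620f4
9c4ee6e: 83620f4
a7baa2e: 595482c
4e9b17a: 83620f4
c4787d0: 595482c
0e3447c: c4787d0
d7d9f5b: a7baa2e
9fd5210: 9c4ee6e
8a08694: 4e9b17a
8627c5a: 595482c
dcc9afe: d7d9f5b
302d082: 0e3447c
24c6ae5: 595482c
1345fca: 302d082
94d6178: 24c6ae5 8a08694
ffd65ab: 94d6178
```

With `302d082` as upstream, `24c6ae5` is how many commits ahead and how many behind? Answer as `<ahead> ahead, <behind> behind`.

1 ahead, 3 behind

Reachable from 24c6ae5: {24c6ae5, 595482c, 83620f4}.
Reachable from 302d082: {0e3447c, 302d082, 595482c, 83620f4, c4787d0}.
Only in 24c6ae5's history (ahead): {24c6ae5} — 1.
Only in 302d082's history (behind): {0e3447c, 302d082, c4787d0} — 3.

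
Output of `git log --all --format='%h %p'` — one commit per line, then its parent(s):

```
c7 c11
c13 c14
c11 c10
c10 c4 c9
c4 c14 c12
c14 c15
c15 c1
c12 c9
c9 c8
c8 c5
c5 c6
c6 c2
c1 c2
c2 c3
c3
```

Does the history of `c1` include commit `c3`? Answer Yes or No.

Ancestors of c1 (commits reachable by following parents): {c1, c2, c3}.
c3 is in that set, so it is an ancestor of c1.

Yes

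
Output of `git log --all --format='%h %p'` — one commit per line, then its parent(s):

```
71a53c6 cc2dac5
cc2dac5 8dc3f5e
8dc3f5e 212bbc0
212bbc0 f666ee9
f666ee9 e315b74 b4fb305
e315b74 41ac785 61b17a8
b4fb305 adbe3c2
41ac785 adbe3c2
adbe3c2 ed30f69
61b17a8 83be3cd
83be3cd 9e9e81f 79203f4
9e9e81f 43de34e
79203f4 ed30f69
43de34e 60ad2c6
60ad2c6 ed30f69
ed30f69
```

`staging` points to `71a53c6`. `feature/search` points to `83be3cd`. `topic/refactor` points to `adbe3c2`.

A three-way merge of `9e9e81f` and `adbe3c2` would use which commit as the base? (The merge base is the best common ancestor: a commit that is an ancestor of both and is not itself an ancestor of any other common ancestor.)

ed30f69

Ancestors of 9e9e81f: {43de34e, 60ad2c6, 9e9e81f, ed30f69}.
Ancestors of adbe3c2: {adbe3c2, ed30f69}.
Common ancestors: {ed30f69}.
The only common ancestor is ed30f69, so it is the merge base.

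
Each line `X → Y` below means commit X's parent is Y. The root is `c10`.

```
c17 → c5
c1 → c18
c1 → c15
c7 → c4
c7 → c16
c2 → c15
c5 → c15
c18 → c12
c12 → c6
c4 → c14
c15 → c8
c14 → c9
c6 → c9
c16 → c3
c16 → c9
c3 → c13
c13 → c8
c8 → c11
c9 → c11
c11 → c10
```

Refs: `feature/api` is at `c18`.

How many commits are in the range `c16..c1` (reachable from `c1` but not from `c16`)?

Reachable from c1: {c1, c10, c11, c12, c15, c18, c6, c8, c9}.
Reachable from c16: {c10, c11, c13, c16, c3, c8, c9}.
In c1's history but not c16's: {c1, c12, c15, c18, c6} — 5 commits.

5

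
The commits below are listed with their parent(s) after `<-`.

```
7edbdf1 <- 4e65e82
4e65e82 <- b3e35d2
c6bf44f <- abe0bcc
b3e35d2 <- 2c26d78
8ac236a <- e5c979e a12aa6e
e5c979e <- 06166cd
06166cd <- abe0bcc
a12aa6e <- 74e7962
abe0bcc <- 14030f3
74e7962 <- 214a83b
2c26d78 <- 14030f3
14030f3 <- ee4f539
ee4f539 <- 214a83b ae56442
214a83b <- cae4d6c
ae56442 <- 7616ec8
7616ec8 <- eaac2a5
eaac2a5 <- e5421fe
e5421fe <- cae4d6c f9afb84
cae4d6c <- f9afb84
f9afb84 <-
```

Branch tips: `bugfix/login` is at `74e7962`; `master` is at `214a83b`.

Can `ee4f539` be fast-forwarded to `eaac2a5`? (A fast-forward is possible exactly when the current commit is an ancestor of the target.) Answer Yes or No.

A fast-forward from ee4f539 to eaac2a5 is possible iff ee4f539 is an ancestor of eaac2a5.
Ancestors of eaac2a5: {cae4d6c, e5421fe, eaac2a5, f9afb84}.
ee4f539 is not among them, so fast-forward is not possible.

No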